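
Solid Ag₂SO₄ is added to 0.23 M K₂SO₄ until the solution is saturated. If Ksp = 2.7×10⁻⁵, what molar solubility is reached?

Ag₂SO₄(s) ⇌ 2 Ag⁺(aq) + SO₄²⁻(aq)
SO₄²⁻ is already present at 0.23 M. If s mol/L of Ag₂SO₄ dissolves, [Ag⁺] = 2s while [SO₄²⁻] ≈ 0.23 M.
Ksp = [Ag⁺]^2[SO₄²⁻] = (2s)^2(0.23)
(2s)^2 = 2.7×10⁻⁵ / (0.23) = 1.2×10⁻⁴
s = 5.4×10⁻³ M

5.4×10⁻³ M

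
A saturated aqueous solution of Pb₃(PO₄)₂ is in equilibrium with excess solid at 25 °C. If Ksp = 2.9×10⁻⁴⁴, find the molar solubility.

Pb₃(PO₄)₂(s) ⇌ 3 Pb²⁺(aq) + 2 PO₄³⁻(aq)
If s mol/L of Pb₃(PO₄)₂ dissolves, [Pb²⁺] = 3s and [PO₄³⁻] = 2s.
Ksp = [Pb²⁺]^3[PO₄³⁻]^2 = (3s)^3 · (2s)^2 = 108s^5
108s^5 = 2.9×10⁻⁴⁴  ⇒  s^5 = 2.7×10⁻⁴⁶
Taking the 5th root, s = 7.7×10⁻¹⁰ mol L⁻¹.

7.7×10⁻¹⁰ M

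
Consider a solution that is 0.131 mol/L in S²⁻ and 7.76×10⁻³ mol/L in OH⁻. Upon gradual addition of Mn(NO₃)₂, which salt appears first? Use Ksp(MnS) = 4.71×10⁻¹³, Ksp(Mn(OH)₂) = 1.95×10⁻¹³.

Each salt precipitates once Q = Ksp for that salt.
For MnS: [Mn²⁺] = (Ksp/[S²⁻]) = 3.60×10⁻¹² mol/L
For Mn(OH)₂: [Mn²⁺] = (Ksp/[OH⁻]^2) = 3.24×10⁻⁹ mol/L
The smaller threshold [Mn²⁺] is reached first, so MnS precipitates first.

MnS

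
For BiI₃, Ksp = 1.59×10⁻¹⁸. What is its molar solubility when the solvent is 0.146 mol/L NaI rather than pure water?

5.11×10⁻¹⁶ M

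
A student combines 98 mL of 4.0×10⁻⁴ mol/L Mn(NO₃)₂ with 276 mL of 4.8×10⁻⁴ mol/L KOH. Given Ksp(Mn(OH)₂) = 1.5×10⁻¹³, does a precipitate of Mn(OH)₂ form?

Yes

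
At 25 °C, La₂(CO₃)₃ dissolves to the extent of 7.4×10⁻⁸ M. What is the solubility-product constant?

Ksp = 2.4×10⁻³⁴

La₂(CO₃)₃(s) ⇌ 2 La³⁺(aq) + 3 CO₃²⁻(aq)
Let s be the molar solubility. Then [La³⁺] = 2s and [CO₃²⁻] = 3s.
Ksp = [La³⁺]^2[CO₃²⁻]^3 = (2s)^2 · (3s)^3 = 108s^5
Ksp = 108 × (7.4×10⁻⁸)^5 = 2.4×10⁻³⁴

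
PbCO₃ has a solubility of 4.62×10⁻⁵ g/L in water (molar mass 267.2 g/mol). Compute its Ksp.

Convert to molarity: s = 4.62×10⁻⁵ / 267.2 = 1.7290×10⁻⁷ mol/L
PbCO₃(s) ⇌ Pb²⁺(aq) + CO₃²⁻(aq)
With molar solubility s: [Pb²⁺] = s, [CO₃²⁻] = s.
Ksp = [Pb²⁺][CO₃²⁻] = s · s = s^2
Ksp = (1.7290×10⁻⁷)^2 = 2.99×10⁻¹⁴

Ksp = 2.99×10⁻¹⁴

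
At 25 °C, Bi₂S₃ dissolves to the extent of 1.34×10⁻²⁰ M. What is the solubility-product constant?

Bi₂S₃(s) ⇌ 2 Bi³⁺(aq) + 3 S²⁻(aq)
Call the molar solubility s, so that [Bi³⁺] = 2s and [S²⁻] = 3s.
Ksp = [Bi³⁺]^2[S²⁻]^3 = (2s)^2 · (3s)^3 = 108s^5
Ksp = 108 × (1.34×10⁻²⁰)^5 = 4.67×10⁻⁹⁸

Ksp = 4.67×10⁻⁹⁸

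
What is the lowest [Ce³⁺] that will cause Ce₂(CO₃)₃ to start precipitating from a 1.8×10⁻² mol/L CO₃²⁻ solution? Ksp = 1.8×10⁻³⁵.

Precipitation begins when Q = Ksp.
Ce₂(CO₃)₃(s) ⇌ 2 Ce³⁺(aq) + 3 CO₃²⁻(aq)
Ksp = [Ce³⁺]^2[CO₃²⁻]^3 = [Ce³⁺]^2(1.8×10⁻²)^3
[Ce³⁺]^2 = 1.8×10⁻³⁵ / (1.8×10⁻²)^3 = 3.1×10⁻³⁰
[Ce³⁺] = 1.8×10⁻¹⁵ mol/L

1.8×10⁻¹⁵ M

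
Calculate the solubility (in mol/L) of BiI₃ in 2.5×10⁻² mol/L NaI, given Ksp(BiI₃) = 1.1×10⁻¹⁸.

7.0×10⁻¹⁴ M

BiI₃(s) ⇌ Bi³⁺(aq) + 3 I⁻(aq)
Let s be the solubility of BiI₃ here. The common ion gives [I⁻] ≈ 2.5×10⁻² mol/L, and [Bi³⁺] = s.
Ksp = [Bi³⁺][I⁻]^3 = s(2.5×10⁻²)^3
s = 1.1×10⁻¹⁸ / (2.5×10⁻²)^3 = 7.0×10⁻¹⁴
s = 7.0×10⁻¹⁴ mol/L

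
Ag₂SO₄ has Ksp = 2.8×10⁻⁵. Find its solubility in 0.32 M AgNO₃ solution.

2.7×10⁻⁴ M

Ag₂SO₄(s) ⇌ 2 Ag⁺(aq) + SO₄²⁻(aq)
The solution already contains Ag⁺ at 0.32 M. Let s be the molar solubility of Ag₂SO₄.
[Ag⁺] ≈ 0.32 M (common ion dominates); [SO₄²⁻] = s.
Ksp = [Ag⁺]^2[SO₄²⁻] = (0.32)^2s
s = 2.8×10⁻⁵ / (0.32)^2 = 2.7×10⁻⁴
s = 2.7×10⁻⁴ M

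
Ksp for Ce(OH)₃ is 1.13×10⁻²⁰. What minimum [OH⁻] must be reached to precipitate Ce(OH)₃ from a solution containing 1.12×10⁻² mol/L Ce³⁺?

1.00×10⁻⁶ M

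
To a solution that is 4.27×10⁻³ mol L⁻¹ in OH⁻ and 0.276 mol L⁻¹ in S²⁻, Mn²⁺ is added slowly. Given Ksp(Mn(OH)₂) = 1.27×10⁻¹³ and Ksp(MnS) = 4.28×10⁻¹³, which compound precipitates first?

MnS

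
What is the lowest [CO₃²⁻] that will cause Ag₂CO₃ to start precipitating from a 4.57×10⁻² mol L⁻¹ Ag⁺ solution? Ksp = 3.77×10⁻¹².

A salt starts to precipitate once the ion product Q reaches its Ksp.
Ag₂CO₃(s) ⇌ 2 Ag⁺(aq) + CO₃²⁻(aq)
Ksp = [Ag⁺]^2[CO₃²⁻] = [CO₃²⁻](4.57×10⁻²)^2
[CO₃²⁻] = 3.77×10⁻¹² / (4.57×10⁻²)^2 = 1.81×10⁻⁹
[CO₃²⁻] = 1.81×10⁻⁹ mol L⁻¹

1.81×10⁻⁹ M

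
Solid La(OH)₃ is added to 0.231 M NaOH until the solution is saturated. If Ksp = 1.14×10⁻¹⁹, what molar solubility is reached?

9.25×10⁻¹⁸ M

La(OH)₃(s) ⇌ La³⁺(aq) + 3 OH⁻(aq)
The solution already contains OH⁻ at 0.231 M. Let s be the molar solubility of La(OH)₃.
[OH⁻] ≈ 0.231 M (common ion dominates); [La³⁺] = s.
Ksp = [La³⁺][OH⁻]^3 = s(0.231)^3
s = 1.14×10⁻¹⁹ / (0.231)^3 = 9.25×10⁻¹⁸
s = 9.25×10⁻¹⁸ M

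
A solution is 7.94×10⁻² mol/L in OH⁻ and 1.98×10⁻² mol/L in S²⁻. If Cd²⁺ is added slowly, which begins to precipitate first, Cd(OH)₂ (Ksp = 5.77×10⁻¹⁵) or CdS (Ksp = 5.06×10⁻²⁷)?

CdS

Precipitation begins when Q = Ksp.
For Cd(OH)₂: [Cd²⁺] = (Ksp/[OH⁻]^2) = 9.15×10⁻¹³ mol/L
For CdS: [Cd²⁺] = (Ksp/[S²⁻]) = 2.56×10⁻²⁵ mol/L
Since CdS needs less Cd²⁺ to reach saturation, it precipitates first.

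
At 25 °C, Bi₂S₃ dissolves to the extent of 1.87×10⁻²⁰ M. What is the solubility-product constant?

Ksp = 2.47×10⁻⁹⁷

Bi₂S₃(s) ⇌ 2 Bi³⁺(aq) + 3 S²⁻(aq)
If s mol/L of Bi₂S₃ dissolves, [Bi³⁺] = 2s and [S²⁻] = 3s.
Ksp = [Bi³⁺]^2[S²⁻]^3 = (2s)^2 · (3s)^3 = 108s^5
Ksp = 108 × (1.87×10⁻²⁰)^5 = 2.47×10⁻⁹⁷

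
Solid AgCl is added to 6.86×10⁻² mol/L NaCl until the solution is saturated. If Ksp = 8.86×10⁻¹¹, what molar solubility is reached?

1.29×10⁻⁹ M

AgCl(s) ⇌ Ag⁺(aq) + Cl⁻(aq)
Let s be the solubility of AgCl here. The common ion gives [Cl⁻] ≈ 6.86×10⁻² mol/L, and [Ag⁺] = s.
Ksp = [Ag⁺][Cl⁻] = s(6.86×10⁻²)
s = 8.86×10⁻¹¹ / (6.86×10⁻²) = 1.29×10⁻⁹
s = 1.29×10⁻⁹ mol/L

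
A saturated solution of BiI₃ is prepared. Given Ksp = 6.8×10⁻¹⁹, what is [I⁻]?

3.8×10⁻⁵ M

BiI₃(s) ⇌ Bi³⁺(aq) + 3 I⁻(aq)
Let s be the molar solubility. Then [Bi³⁺] = s and [I⁻] = 3s.
Ksp = [Bi³⁺][I⁻]^3 = s · (3s)^3 = 27s^4 = 6.8×10⁻¹⁹
s = 1.3×10⁻⁵ mol L⁻¹
[I⁻] = 3s = 3.8×10⁻⁵ mol L⁻¹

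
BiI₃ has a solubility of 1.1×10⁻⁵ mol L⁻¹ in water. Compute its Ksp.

BiI₃(s) ⇌ Bi³⁺(aq) + 3 I⁻(aq)
Let s be the molar solubility. Then [Bi³⁺] = s and [I⁻] = 3s.
Ksp = [Bi³⁺][I⁻]^3 = s · (3s)^3 = 27s^4
Ksp = 27 × (1.1×10⁻⁵)^4 = 4.0×10⁻¹⁹

Ksp = 4.0×10⁻¹⁹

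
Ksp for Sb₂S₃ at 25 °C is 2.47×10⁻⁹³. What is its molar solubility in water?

1.18×10⁻¹⁹ M

Sb₂S₃(s) ⇌ 2 Sb³⁺(aq) + 3 S²⁻(aq)
Let s be the molar solubility. Then [Sb³⁺] = 2s and [S²⁻] = 3s.
Ksp = [Sb³⁺]^2[S²⁻]^3 = (2s)^2 · (3s)^3 = 108s^5
108s^5 = 2.47×10⁻⁹³  ⇒  s^5 = 2.29×10⁻⁹⁵
Taking the 5th root, s = 1.18×10⁻¹⁹ mol/L.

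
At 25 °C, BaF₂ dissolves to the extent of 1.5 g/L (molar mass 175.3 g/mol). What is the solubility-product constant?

Molar solubility s = (1.5 g/L) / (175.3 g/mol) = 8.557×10⁻³ mol/L
BaF₂(s) ⇌ Ba²⁺(aq) + 2 F⁻(aq)
For each mole of BaF₂ that dissolves per liter, [Ba²⁺] = s and [F⁻] = 2s; let s denote this solubility.
Ksp = [Ba²⁺][F⁻]^2 = s · (2s)^2 = 4s^3
Ksp = 4 × (8.557×10⁻³)^3 = 2.5×10⁻⁶

Ksp = 2.5×10⁻⁶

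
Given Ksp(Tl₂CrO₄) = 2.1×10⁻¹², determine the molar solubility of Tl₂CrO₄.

Tl₂CrO₄(s) ⇌ 2 Tl⁺(aq) + CrO₄²⁻(aq)
For each mole of Tl₂CrO₄ that dissolves per liter, [Tl⁺] = 2s and [CrO₄²⁻] = s; let s denote this solubility.
Ksp = [Tl⁺]^2[CrO₄²⁻] = (2s)^2 · s = 4s^3
4s^3 = 2.1×10⁻¹²  ⇒  s^3 = 5.3×10⁻¹³
Taking the 3rd root, s = 8.1×10⁻⁵ mol L⁻¹.

8.1×10⁻⁵ M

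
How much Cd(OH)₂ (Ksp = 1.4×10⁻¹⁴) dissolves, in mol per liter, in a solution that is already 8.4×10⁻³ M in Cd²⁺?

6.5×10⁻⁷ M

Cd(OH)₂(s) ⇌ Cd²⁺(aq) + 2 OH⁻(aq)
With Cd²⁺ already at 8.4×10⁻³ M and s small, take [Cd²⁺] ≈ 8.4×10⁻³ M and [OH⁻] = 2s.
Ksp = [Cd²⁺][OH⁻]^2 = (8.4×10⁻³)(2s)^2
(2s)^2 = 1.4×10⁻¹⁴ / (8.4×10⁻³) = 1.7×10⁻¹²
s = 6.5×10⁻⁷ M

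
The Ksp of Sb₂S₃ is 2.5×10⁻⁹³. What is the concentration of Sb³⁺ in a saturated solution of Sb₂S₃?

2.4×10⁻¹⁹ M

Sb₂S₃(s) ⇌ 2 Sb³⁺(aq) + 3 S²⁻(aq)
With molar solubility s: [Sb³⁺] = 2s, [S²⁻] = 3s.
Ksp = [Sb³⁺]^2[S²⁻]^3 = (2s)^2 · (3s)^3 = 108s^5 = 2.5×10⁻⁹³
s = 1.2×10⁻¹⁹ mol/L
[Sb³⁺] = 2s = 2.4×10⁻¹⁹ mol/L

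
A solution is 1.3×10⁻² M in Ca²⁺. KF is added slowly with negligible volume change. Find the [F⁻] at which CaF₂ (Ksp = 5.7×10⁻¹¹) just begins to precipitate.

6.6×10⁻⁵ M

Each salt precipitates once Q = Ksp for that salt.
CaF₂(s) ⇌ Ca²⁺(aq) + 2 F⁻(aq)
Ksp = [Ca²⁺][F⁻]^2 = [F⁻]^2(1.3×10⁻²)
[F⁻]^2 = 5.7×10⁻¹¹ / (1.3×10⁻²) = 4.4×10⁻⁹
[F⁻] = 6.6×10⁻⁵ M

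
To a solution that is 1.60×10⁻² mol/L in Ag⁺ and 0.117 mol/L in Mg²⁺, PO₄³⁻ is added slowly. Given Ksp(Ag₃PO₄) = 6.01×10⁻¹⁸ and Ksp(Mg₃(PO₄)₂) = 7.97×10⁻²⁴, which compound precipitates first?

Precipitation begins when Q = Ksp.
For Ag₃PO₄: [PO₄³⁻] = (Ksp/[Ag⁺]^3) = 1.47×10⁻¹² mol/L
For Mg₃(PO₄)₂: [PO₄³⁻] = (Ksp/[Mg²⁺]^3)^(1/2) = 7.05×10⁻¹¹ mol/L
Ag₃PO₄ requires the lower [PO₄³⁻], so it precipitates first.

Ag₃PO₄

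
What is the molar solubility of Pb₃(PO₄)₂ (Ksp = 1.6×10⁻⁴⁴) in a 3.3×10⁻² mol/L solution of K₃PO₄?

8.2×10⁻¹⁵ M

Pb₃(PO₄)₂(s) ⇌ 3 Pb²⁺(aq) + 2 PO₄³⁻(aq)
The solution already contains PO₄³⁻ at 3.3×10⁻² mol/L. Let s be the molar solubility of Pb₃(PO₄)₂.
[PO₄³⁻] ≈ 3.3×10⁻² mol/L (common ion dominates); [Pb²⁺] = 3s.
Ksp = [Pb²⁺]^3[PO₄³⁻]^2 = (3s)^3(3.3×10⁻²)^2
(3s)^3 = 1.6×10⁻⁴⁴ / (3.3×10⁻²)^2 = 1.5×10⁻⁴¹
s = 8.2×10⁻¹⁵ mol/L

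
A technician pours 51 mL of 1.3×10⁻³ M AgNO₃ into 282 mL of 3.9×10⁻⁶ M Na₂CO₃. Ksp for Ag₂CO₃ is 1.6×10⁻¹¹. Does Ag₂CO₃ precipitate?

No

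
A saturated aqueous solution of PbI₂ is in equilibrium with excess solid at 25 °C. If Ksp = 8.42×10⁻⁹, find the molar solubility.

PbI₂(s) ⇌ Pb²⁺(aq) + 2 I⁻(aq)
Let s be the molar solubility. Then [Pb²⁺] = s and [I⁻] = 2s.
Ksp = [Pb²⁺][I⁻]^2 = s · (2s)^2 = 4s^3
4s^3 = 8.42×10⁻⁹  ⇒  s^3 = 2.11×10⁻⁹
s = 1.28×10⁻³ mol L⁻¹

1.28×10⁻³ M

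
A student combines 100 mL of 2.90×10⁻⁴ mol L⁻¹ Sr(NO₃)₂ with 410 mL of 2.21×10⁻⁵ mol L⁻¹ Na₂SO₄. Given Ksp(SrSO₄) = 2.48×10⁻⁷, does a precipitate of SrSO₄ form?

No

After mixing, V = 100 mL + 410 mL = 510 mL.
[Sr²⁺] = (2.90×10⁻⁴)(100)/510 = 5.69×10⁻⁵ mol L⁻¹
[SO₄²⁻] = (2.21×10⁻⁵)(410)/510 = 1.78×10⁻⁵ mol L⁻¹
Q = [Sr²⁺][SO₄²⁻] = 1.01×10⁻⁹
Q = 1.01×10⁻⁹ < Ksp = 2.48×10⁻⁷, so the solution is unsaturated and no precipitate forms.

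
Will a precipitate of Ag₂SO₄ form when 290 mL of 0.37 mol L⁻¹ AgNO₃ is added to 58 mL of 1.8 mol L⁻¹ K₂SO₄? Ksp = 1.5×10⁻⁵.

Yes

Total volume after mixing = 290 + 58 = 348 mL.
[Ag⁺] = (0.37)(290)/348 = 0.31 mol L⁻¹
[SO₄²⁻] = (1.8)(58)/348 = 0.30 mol L⁻¹
Q = [Ag⁺]^2[SO₄²⁻] = 2.9×10⁻²
Since Q (2.9×10⁻²) exceeds Ksp (1.5×10⁻⁵), Ag₂SO₄ will precipitate.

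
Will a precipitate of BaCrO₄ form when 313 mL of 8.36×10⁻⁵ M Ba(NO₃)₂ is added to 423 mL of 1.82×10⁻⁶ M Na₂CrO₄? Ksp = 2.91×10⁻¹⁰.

The combined volume is 736 mL.
[Ba²⁺] = (8.36×10⁻⁵)(313)/736 = 3.56×10⁻⁵ M
[CrO₄²⁻] = (1.82×10⁻⁶)(423)/736 = 1.05×10⁻⁶ M
Q = [Ba²⁺][CrO₄²⁻] = 3.72×10⁻¹¹
Since Q (3.72×10⁻¹¹) is less than Ksp (2.91×10⁻¹⁰), no BaCrO₄ precipitates.

No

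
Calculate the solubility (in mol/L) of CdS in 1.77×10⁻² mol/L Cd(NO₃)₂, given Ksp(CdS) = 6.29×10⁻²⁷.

CdS(s) ⇌ Cd²⁺(aq) + S²⁻(aq)
With Cd²⁺ already at 1.77×10⁻² mol/L and s small, take [Cd²⁺] ≈ 1.77×10⁻² mol/L and [S²⁻] = s.
Ksp = [Cd²⁺][S²⁻] = (1.77×10⁻²)s
s = 6.29×10⁻²⁷ / (1.77×10⁻²) = 3.55×10⁻²⁵
s = 3.55×10⁻²⁵ mol/L

3.55×10⁻²⁵ M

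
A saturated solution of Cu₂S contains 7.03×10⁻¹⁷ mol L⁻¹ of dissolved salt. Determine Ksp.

Cu₂S(s) ⇌ 2 Cu⁺(aq) + S²⁻(aq)
Let s be the molar solubility. Then [Cu⁺] = 2s and [S²⁻] = s.
Ksp = [Cu⁺]^2[S²⁻] = (2s)^2 · s = 4s^3
Ksp = 4 × (7.03×10⁻¹⁷)^3 = 1.39×10⁻⁴⁸

Ksp = 1.39×10⁻⁴⁸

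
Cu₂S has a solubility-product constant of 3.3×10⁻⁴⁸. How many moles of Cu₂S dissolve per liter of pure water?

9.4×10⁻¹⁷ M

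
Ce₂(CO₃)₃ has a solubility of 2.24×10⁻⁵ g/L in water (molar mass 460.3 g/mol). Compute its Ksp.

Ksp = 2.95×10⁻³⁵

Convert to molarity: s = 2.24×10⁻⁵ / 460.3 = 4.8664×10⁻⁸ mol/L
Ce₂(CO₃)₃(s) ⇌ 2 Ce³⁺(aq) + 3 CO₃²⁻(aq)
With molar solubility s: [Ce³⁺] = 2s, [CO₃²⁻] = 3s.
Ksp = [Ce³⁺]^2[CO₃²⁻]^3 = (2s)^2 · (3s)^3 = 108s^5
Ksp = 108 × (4.8664×10⁻⁸)^5 = 2.95×10⁻³⁵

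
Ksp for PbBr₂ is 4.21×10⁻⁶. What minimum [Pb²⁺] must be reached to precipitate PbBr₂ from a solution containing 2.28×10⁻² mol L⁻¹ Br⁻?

8.10×10⁻³ M

Precipitation begins when Q = Ksp.
PbBr₂(s) ⇌ Pb²⁺(aq) + 2 Br⁻(aq)
Ksp = [Pb²⁺][Br⁻]^2 = [Pb²⁺](2.28×10⁻²)^2
[Pb²⁺] = 4.21×10⁻⁶ / (2.28×10⁻²)^2 = 8.10×10⁻³
[Pb²⁺] = 8.10×10⁻³ mol L⁻¹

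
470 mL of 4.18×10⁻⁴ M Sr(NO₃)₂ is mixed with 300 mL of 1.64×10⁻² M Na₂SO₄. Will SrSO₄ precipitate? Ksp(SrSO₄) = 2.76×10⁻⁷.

After mixing, V = 470 mL + 300 mL = 770 mL.
[Sr²⁺] = (4.18×10⁻⁴)(470)/770 = 2.55×10⁻⁴ M
[SO₄²⁻] = (1.64×10⁻²)(300)/770 = 6.39×10⁻³ M
Q = [Sr²⁺][SO₄²⁻] = 1.63×10⁻⁶
Q = 1.63×10⁻⁶ > Ksp = 2.76×10⁻⁷, so the solution is supersaturated and SrSO₄ precipitates.

Yes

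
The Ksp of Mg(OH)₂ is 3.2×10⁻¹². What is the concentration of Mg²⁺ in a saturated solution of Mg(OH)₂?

9.3×10⁻⁵ M

Mg(OH)₂(s) ⇌ Mg²⁺(aq) + 2 OH⁻(aq)
Call the molar solubility s, so that [Mg²⁺] = s and [OH⁻] = 2s.
Ksp = [Mg²⁺][OH⁻]^2 = s · (2s)^2 = 4s^3 = 3.2×10⁻¹²
s = 9.3×10⁻⁵ mol L⁻¹
[Mg²⁺] = s = 9.3×10⁻⁵ mol L⁻¹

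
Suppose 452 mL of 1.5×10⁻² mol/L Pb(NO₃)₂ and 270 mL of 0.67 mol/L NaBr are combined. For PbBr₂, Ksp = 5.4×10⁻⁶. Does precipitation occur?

Total volume after mixing = 452 + 270 = 722 mL.
[Pb²⁺] = (1.5×10⁻²)(452)/722 = 9.4×10⁻³ mol/L
[Br⁻] = (0.67)(270)/722 = 0.25 mol/L
Q = [Pb²⁺][Br⁻]^2 = 5.9×10⁻⁴
Q = 5.9×10⁻⁴ > Ksp = 5.4×10⁻⁶, so the solution is supersaturated and PbBr₂ precipitates.

Yes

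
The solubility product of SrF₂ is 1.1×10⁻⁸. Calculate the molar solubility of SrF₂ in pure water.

1.4×10⁻³ M

SrF₂(s) ⇌ Sr²⁺(aq) + 2 F⁻(aq)
With molar solubility s: [Sr²⁺] = s, [F⁻] = 2s.
Ksp = [Sr²⁺][F⁻]^2 = s · (2s)^2 = 4s^3
4s^3 = 1.1×10⁻⁸  ⇒  s^3 = 2.8×10⁻⁹
Taking the 3rd root, s = 1.4×10⁻³ mol/L.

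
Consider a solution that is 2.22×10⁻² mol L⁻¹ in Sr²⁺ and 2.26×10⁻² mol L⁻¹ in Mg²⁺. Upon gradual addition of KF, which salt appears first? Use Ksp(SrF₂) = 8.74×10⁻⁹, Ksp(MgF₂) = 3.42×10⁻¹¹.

MgF₂

The threshold for precipitation is Q = Ksp.
For SrF₂: [F⁻] = (Ksp/[Sr²⁺])^(1/2) = 6.27×10⁻⁴ mol L⁻¹
For MgF₂: [F⁻] = (Ksp/[Mg²⁺])^(1/2) = 3.89×10⁻⁵ mol L⁻¹
The smaller threshold [F⁻] is reached first, so MgF₂ precipitates first.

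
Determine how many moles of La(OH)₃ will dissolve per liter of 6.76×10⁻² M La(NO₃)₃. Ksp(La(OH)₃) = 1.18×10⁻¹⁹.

4.01×10⁻⁷ M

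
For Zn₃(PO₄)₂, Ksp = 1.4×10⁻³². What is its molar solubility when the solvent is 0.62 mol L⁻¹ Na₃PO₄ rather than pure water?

1.1×10⁻¹¹ M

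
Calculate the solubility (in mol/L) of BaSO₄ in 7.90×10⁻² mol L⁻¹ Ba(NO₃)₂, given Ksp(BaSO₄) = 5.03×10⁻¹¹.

6.37×10⁻¹⁰ M

BaSO₄(s) ⇌ Ba²⁺(aq) + SO₄²⁻(aq)
The solution already contains Ba²⁺ at 7.90×10⁻² mol L⁻¹. Let s be the molar solubility of BaSO₄.
[Ba²⁺] ≈ 7.90×10⁻² mol L⁻¹ (common ion dominates); [SO₄²⁻] = s.
Ksp = [Ba²⁺][SO₄²⁻] = (7.90×10⁻²)s
s = 5.03×10⁻¹¹ / (7.90×10⁻²) = 6.37×10⁻¹⁰
s = 6.37×10⁻¹⁰ mol L⁻¹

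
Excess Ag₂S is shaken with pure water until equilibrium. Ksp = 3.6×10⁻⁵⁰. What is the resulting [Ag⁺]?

Ag₂S(s) ⇌ 2 Ag⁺(aq) + S²⁻(aq)
Let s be the molar solubility. Then [Ag⁺] = 2s and [S²⁻] = s.
Ksp = [Ag⁺]^2[S²⁻] = (2s)^2 · s = 4s^3 = 3.6×10⁻⁵⁰
s = 2.1×10⁻¹⁷ M
[Ag⁺] = 2s = 4.2×10⁻¹⁷ M

4.2×10⁻¹⁷ M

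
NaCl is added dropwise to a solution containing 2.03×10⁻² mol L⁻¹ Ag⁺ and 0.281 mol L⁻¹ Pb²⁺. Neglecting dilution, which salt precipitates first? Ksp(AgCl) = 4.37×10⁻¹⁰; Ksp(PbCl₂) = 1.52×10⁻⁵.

Each salt precipitates once Q = Ksp for that salt.
For AgCl: [Cl⁻] = (Ksp/[Ag⁺]) = 2.15×10⁻⁸ mol L⁻¹
For PbCl₂: [Cl⁻] = (Ksp/[Pb²⁺])^(1/2) = 7.35×10⁻³ mol L⁻¹
Since AgCl needs less Cl⁻ to reach saturation, it precipitates first.

AgCl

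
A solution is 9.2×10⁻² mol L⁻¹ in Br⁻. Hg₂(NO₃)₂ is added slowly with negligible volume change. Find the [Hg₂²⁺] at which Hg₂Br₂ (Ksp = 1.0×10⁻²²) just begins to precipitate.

Precipitation of each salt begins when its ion product equals Ksp.
Hg₂Br₂(s) ⇌ Hg₂²⁺(aq) + 2 Br⁻(aq)
Ksp = [Hg₂²⁺][Br⁻]^2 = [Hg₂²⁺](9.2×10⁻²)^2
[Hg₂²⁺] = 1.0×10⁻²² / (9.2×10⁻²)^2 = 1.2×10⁻²⁰
[Hg₂²⁺] = 1.2×10⁻²⁰ mol L⁻¹

1.2×10⁻²⁰ M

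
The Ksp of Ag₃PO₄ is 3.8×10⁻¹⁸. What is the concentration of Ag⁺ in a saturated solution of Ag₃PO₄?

5.8×10⁻⁵ M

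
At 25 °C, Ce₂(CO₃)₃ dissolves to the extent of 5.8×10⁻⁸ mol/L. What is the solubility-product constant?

Ksp = 7.1×10⁻³⁵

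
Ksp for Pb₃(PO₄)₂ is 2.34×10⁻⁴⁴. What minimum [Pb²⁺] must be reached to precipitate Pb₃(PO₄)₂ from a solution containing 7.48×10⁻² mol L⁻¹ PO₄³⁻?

Precipitation of each salt begins when its ion product equals Ksp.
Pb₃(PO₄)₂(s) ⇌ 3 Pb²⁺(aq) + 2 PO₄³⁻(aq)
Ksp = [Pb²⁺]^3[PO₄³⁻]^2 = [Pb²⁺]^3(7.48×10⁻²)^2
[Pb²⁺]^3 = 2.34×10⁻⁴⁴ / (7.48×10⁻²)^2 = 4.18×10⁻⁴²
[Pb²⁺] = 1.61×10⁻¹⁴ mol L⁻¹

1.61×10⁻¹⁴ M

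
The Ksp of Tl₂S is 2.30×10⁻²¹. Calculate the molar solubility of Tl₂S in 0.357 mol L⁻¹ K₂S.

Tl₂S(s) ⇌ 2 Tl⁺(aq) + S²⁻(aq)
The solution already contains S²⁻ at 0.357 mol L⁻¹. Let s be the molar solubility of Tl₂S.
[S²⁻] ≈ 0.357 mol L⁻¹ (common ion dominates); [Tl⁺] = 2s.
Ksp = [Tl⁺]^2[S²⁻] = (2s)^2(0.357)
(2s)^2 = 2.30×10⁻²¹ / (0.357) = 6.44×10⁻²¹
s = 4.01×10⁻¹¹ mol L⁻¹

4.01×10⁻¹¹ M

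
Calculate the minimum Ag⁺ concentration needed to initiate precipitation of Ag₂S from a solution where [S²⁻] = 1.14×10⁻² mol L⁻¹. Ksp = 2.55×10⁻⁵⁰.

1.50×10⁻²⁴ M

Each salt precipitates once Q = Ksp for that salt.
Ag₂S(s) ⇌ 2 Ag⁺(aq) + S²⁻(aq)
Ksp = [Ag⁺]^2[S²⁻] = [Ag⁺]^2(1.14×10⁻²)
[Ag⁺]^2 = 2.55×10⁻⁵⁰ / (1.14×10⁻²) = 2.24×10⁻⁴⁸
[Ag⁺] = 1.50×10⁻²⁴ mol L⁻¹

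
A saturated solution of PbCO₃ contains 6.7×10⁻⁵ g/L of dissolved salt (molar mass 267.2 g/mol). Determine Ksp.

Ksp = 6.3×10⁻¹⁴

s = (6.7×10⁻⁵ g L⁻¹)/(267.2 g mol⁻¹) = 2.507×10⁻⁷ M
PbCO₃(s) ⇌ Pb²⁺(aq) + CO₃²⁻(aq)
For each mole of PbCO₃ that dissolves per liter, [Pb²⁺] = s and [CO₃²⁻] = s; let s denote this solubility.
Ksp = [Pb²⁺][CO₃²⁻] = s · s = s^2
Ksp = (2.507×10⁻⁷)^2 = 6.3×10⁻¹⁴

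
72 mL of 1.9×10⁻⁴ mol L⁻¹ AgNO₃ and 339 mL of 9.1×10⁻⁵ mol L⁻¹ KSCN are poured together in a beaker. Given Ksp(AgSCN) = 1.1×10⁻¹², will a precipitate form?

Yes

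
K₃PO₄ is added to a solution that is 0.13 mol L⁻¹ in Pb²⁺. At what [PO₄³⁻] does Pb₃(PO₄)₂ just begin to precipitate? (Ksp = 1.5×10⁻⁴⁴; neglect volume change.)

2.6×10⁻²¹ M

Precipitation begins when Q = Ksp.
Pb₃(PO₄)₂(s) ⇌ 3 Pb²⁺(aq) + 2 PO₄³⁻(aq)
Ksp = [Pb²⁺]^3[PO₄³⁻]^2 = [PO₄³⁻]^2(0.13)^3
[PO₄³⁻]^2 = 1.5×10⁻⁴⁴ / (0.13)^3 = 6.8×10⁻⁴²
[PO₄³⁻] = 2.6×10⁻²¹ mol L⁻¹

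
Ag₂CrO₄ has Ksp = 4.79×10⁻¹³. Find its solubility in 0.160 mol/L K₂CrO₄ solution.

Ag₂CrO₄(s) ⇌ 2 Ag⁺(aq) + CrO₄²⁻(aq)
The solution already contains CrO₄²⁻ at 0.160 mol/L. Let s be the molar solubility of Ag₂CrO₄.
[CrO₄²⁻] ≈ 0.160 mol/L (common ion dominates); [Ag⁺] = 2s.
Ksp = [Ag⁺]^2[CrO₄²⁻] = (2s)^2(0.160)
(2s)^2 = 4.79×10⁻¹³ / (0.160) = 2.99×10⁻¹²
s = 8.65×10⁻⁷ mol/L

8.65×10⁻⁷ M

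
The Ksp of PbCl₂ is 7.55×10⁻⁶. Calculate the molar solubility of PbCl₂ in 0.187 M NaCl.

2.16×10⁻⁴ M

PbCl₂(s) ⇌ Pb²⁺(aq) + 2 Cl⁻(aq)
Let s be the solubility of PbCl₂ here. The common ion gives [Cl⁻] ≈ 0.187 M, and [Pb²⁺] = s.
Ksp = [Pb²⁺][Cl⁻]^2 = s(0.187)^2
s = 7.55×10⁻⁶ / (0.187)^2 = 2.16×10⁻⁴
s = 2.16×10⁻⁴ M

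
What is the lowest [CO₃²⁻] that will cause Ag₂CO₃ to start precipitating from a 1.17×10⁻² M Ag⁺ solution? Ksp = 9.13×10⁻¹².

6.67×10⁻⁸ M

Each salt precipitates once Q = Ksp for that salt.
Ag₂CO₃(s) ⇌ 2 Ag⁺(aq) + CO₃²⁻(aq)
Ksp = [Ag⁺]^2[CO₃²⁻] = [CO₃²⁻](1.17×10⁻²)^2
[CO₃²⁻] = 9.13×10⁻¹² / (1.17×10⁻²)^2 = 6.67×10⁻⁸
[CO₃²⁻] = 6.67×10⁻⁸ M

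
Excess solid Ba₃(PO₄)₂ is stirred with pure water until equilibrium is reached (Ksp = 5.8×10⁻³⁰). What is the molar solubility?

5.6×10⁻⁷ M

Ba₃(PO₄)₂(s) ⇌ 3 Ba²⁺(aq) + 2 PO₄³⁻(aq)
If s mol/L of Ba₃(PO₄)₂ dissolves, [Ba²⁺] = 3s and [PO₄³⁻] = 2s.
Ksp = [Ba²⁺]^3[PO₄³⁻]^2 = (3s)^3 · (2s)^2 = 108s^5
108s^5 = 5.8×10⁻³⁰  ⇒  s^5 = 5.4×10⁻³²
s = (5.4×10⁻³²)^(1/5) = 5.6×10⁻⁷ mol/L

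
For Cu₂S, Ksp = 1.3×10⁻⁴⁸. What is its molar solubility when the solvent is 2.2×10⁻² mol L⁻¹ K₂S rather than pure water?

Cu₂S(s) ⇌ 2 Cu⁺(aq) + S²⁻(aq)
With S²⁻ already at 2.2×10⁻² mol L⁻¹ and s small, take [S²⁻] ≈ 2.2×10⁻² mol L⁻¹ and [Cu⁺] = 2s.
Ksp = [Cu⁺]^2[S²⁻] = (2s)^2(2.2×10⁻²)
(2s)^2 = 1.3×10⁻⁴⁸ / (2.2×10⁻²) = 5.9×10⁻⁴⁷
s = 3.8×10⁻²⁴ mol L⁻¹

3.8×10⁻²⁴ M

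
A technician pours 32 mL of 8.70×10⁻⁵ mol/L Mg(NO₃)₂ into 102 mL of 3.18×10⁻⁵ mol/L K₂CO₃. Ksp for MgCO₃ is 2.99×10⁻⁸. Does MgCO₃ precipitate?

No

The combined volume is 134 mL.
[Mg²⁺] = (8.70×10⁻⁵)(32)/134 = 2.08×10⁻⁵ mol/L
[CO₃²⁻] = (3.18×10⁻⁵)(102)/134 = 2.42×10⁻⁵ mol/L
Q = [Mg²⁺][CO₃²⁻] = 5.03×10⁻¹⁰
Since Q (5.03×10⁻¹⁰) is less than Ksp (2.99×10⁻⁸), no MgCO₃ precipitates.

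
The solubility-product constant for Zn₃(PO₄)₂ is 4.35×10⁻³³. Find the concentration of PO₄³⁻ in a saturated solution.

2.64×10⁻⁷ M

Zn₃(PO₄)₂(s) ⇌ 3 Zn²⁺(aq) + 2 PO₄³⁻(aq)
If s mol/L of Zn₃(PO₄)₂ dissolves, [Zn²⁺] = 3s and [PO₄³⁻] = 2s.
Ksp = [Zn²⁺]^3[PO₄³⁻]^2 = (3s)^3 · (2s)^2 = 108s^5 = 4.35×10⁻³³
s = 1.32×10⁻⁷ mol L⁻¹
[PO₄³⁻] = 2s = 2.64×10⁻⁷ mol L⁻¹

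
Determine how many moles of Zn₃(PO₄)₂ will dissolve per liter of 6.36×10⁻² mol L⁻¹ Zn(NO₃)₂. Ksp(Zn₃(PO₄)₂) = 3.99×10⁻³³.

Zn₃(PO₄)₂(s) ⇌ 3 Zn²⁺(aq) + 2 PO₄³⁻(aq)
With Zn²⁺ already at 6.36×10⁻² mol L⁻¹ and s small, take [Zn²⁺] ≈ 6.36×10⁻² mol L⁻¹ and [PO₄³⁻] = 2s.
Ksp = [Zn²⁺]^3[PO₄³⁻]^2 = (6.36×10⁻²)^3(2s)^2
(2s)^2 = 3.99×10⁻³³ / (6.36×10⁻²)^3 = 1.55×10⁻²⁹
s = 1.97×10⁻¹⁵ mol L⁻¹

1.97×10⁻¹⁵ M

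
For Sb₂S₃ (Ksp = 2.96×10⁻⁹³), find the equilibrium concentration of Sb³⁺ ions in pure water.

Sb₂S₃(s) ⇌ 2 Sb³⁺(aq) + 3 S²⁻(aq)
If s mol/L of Sb₂S₃ dissolves, [Sb³⁺] = 2s and [S²⁻] = 3s.
Ksp = [Sb³⁺]^2[S²⁻]^3 = (2s)^2 · (3s)^3 = 108s^5 = 2.96×10⁻⁹³
s = 1.22×10⁻¹⁹ mol L⁻¹
[Sb³⁺] = 2s = 2.45×10⁻¹⁹ mol L⁻¹

2.45×10⁻¹⁹ M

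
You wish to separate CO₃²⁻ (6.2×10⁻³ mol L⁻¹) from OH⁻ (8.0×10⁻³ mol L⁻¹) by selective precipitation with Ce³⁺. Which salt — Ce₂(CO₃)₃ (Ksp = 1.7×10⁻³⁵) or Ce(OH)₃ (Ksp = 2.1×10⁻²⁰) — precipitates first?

A salt starts to precipitate once the ion product Q reaches its Ksp.
For Ce₂(CO₃)₃: [Ce³⁺] = (Ksp/[CO₃²⁻]^3)^(1/2) = 8.4×10⁻¹⁵ mol L⁻¹
For Ce(OH)₃: [Ce³⁺] = (Ksp/[OH⁻]^3) = 4.1×10⁻¹⁴ mol L⁻¹
Since Ce₂(CO₃)₃ needs less Ce³⁺ to reach saturation, it precipitates first.

Ce₂(CO₃)₃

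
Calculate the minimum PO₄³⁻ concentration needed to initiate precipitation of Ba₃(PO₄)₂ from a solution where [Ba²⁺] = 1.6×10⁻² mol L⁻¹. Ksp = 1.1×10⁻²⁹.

1.6×10⁻¹² M

Precipitation begins when Q = Ksp.
Ba₃(PO₄)₂(s) ⇌ 3 Ba²⁺(aq) + 2 PO₄³⁻(aq)
Ksp = [Ba²⁺]^3[PO₄³⁻]^2 = [PO₄³⁻]^2(1.6×10⁻²)^3
[PO₄³⁻]^2 = 1.1×10⁻²⁹ / (1.6×10⁻²)^3 = 2.7×10⁻²⁴
[PO₄³⁻] = 1.6×10⁻¹² mol L⁻¹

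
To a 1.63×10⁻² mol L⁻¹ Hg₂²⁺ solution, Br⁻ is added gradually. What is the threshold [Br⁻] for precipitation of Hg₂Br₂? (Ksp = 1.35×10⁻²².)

9.10×10⁻¹¹ M

The threshold for precipitation is Q = Ksp.
Hg₂Br₂(s) ⇌ Hg₂²⁺(aq) + 2 Br⁻(aq)
Ksp = [Hg₂²⁺][Br⁻]^2 = [Br⁻]^2(1.63×10⁻²)
[Br⁻]^2 = 1.35×10⁻²² / (1.63×10⁻²) = 8.28×10⁻²¹
[Br⁻] = 9.10×10⁻¹¹ mol L⁻¹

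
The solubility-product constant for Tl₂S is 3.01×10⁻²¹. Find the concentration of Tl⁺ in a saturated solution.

1.82×10⁻⁷ M

Tl₂S(s) ⇌ 2 Tl⁺(aq) + S²⁻(aq)
Call the molar solubility s, so that [Tl⁺] = 2s and [S²⁻] = s.
Ksp = [Tl⁺]^2[S²⁻] = (2s)^2 · s = 4s^3 = 3.01×10⁻²¹
s = 9.10×10⁻⁸ mol/L
[Tl⁺] = 2s = 1.82×10⁻⁷ mol/L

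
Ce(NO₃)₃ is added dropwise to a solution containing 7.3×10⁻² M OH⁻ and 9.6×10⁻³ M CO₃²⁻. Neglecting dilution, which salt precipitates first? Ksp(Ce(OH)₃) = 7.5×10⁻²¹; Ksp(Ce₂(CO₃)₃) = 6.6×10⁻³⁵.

Ce(OH)₃

Precipitation begins when Q = Ksp.
For Ce(OH)₃: [Ce³⁺] = (Ksp/[OH⁻]^3) = 1.9×10⁻¹⁷ M
For Ce₂(CO₃)₃: [Ce³⁺] = (Ksp/[CO₃²⁻]^3)^(1/2) = 8.6×10⁻¹⁵ M
Since Ce(OH)₃ needs less Ce³⁺ to reach saturation, it precipitates first.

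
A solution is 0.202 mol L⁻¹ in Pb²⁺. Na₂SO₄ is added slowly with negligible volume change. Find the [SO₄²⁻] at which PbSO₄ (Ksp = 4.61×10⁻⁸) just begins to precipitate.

2.28×10⁻⁷ M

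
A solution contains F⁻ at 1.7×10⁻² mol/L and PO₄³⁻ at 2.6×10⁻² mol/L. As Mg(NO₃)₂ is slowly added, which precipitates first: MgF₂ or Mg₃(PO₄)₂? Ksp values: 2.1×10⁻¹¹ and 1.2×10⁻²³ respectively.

A salt starts to precipitate once the ion product Q reaches its Ksp.
For MgF₂: [Mg²⁺] = (Ksp/[F⁻]^2) = 7.3×10⁻⁸ mol/L
For Mg₃(PO₄)₂: [Mg²⁺] = (Ksp/[PO₄³⁻]^2)^(1/3) = 2.6×10⁻⁷ mol/L
The smaller threshold [Mg²⁺] is reached first, so MgF₂ precipitates first.

MgF₂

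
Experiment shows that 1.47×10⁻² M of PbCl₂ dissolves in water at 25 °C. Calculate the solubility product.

PbCl₂(s) ⇌ Pb²⁺(aq) + 2 Cl⁻(aq)
Let s be the molar solubility. Then [Pb²⁺] = s and [Cl⁻] = 2s.
Ksp = [Pb²⁺][Cl⁻]^2 = s · (2s)^2 = 4s^3
Ksp = 4 × (1.47×10⁻²)^3 = 1.27×10⁻⁵

Ksp = 1.27×10⁻⁵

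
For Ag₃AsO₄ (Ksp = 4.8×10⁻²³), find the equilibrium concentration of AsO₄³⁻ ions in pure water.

1.2×10⁻⁶ M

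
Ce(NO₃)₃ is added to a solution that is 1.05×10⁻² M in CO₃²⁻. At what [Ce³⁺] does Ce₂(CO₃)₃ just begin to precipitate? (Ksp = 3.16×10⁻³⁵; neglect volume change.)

The threshold for precipitation is Q = Ksp.
Ce₂(CO₃)₃(s) ⇌ 2 Ce³⁺(aq) + 3 CO₃²⁻(aq)
Ksp = [Ce³⁺]^2[CO₃²⁻]^3 = [Ce³⁺]^2(1.05×10⁻²)^3
[Ce³⁺]^2 = 3.16×10⁻³⁵ / (1.05×10⁻²)^3 = 2.73×10⁻²⁹
[Ce³⁺] = 5.22×10⁻¹⁵ M

5.22×10⁻¹⁵ M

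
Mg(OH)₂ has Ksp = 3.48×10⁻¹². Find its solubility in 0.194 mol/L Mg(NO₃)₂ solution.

Mg(OH)₂(s) ⇌ Mg²⁺(aq) + 2 OH⁻(aq)
With Mg²⁺ already at 0.194 mol/L and s small, take [Mg²⁺] ≈ 0.194 mol/L and [OH⁻] = 2s.
Ksp = [Mg²⁺][OH⁻]^2 = (0.194)(2s)^2
(2s)^2 = 3.48×10⁻¹² / (0.194) = 1.79×10⁻¹¹
s = 2.12×10⁻⁶ mol/L

2.12×10⁻⁶ M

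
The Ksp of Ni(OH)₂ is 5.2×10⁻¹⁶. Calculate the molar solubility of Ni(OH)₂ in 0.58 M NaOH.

1.5×10⁻¹⁵ M

Ni(OH)₂(s) ⇌ Ni²⁺(aq) + 2 OH⁻(aq)
The solution already contains OH⁻ at 0.58 M. Let s be the molar solubility of Ni(OH)₂.
[OH⁻] ≈ 0.58 M (common ion dominates); [Ni²⁺] = s.
Ksp = [Ni²⁺][OH⁻]^2 = s(0.58)^2
s = 5.2×10⁻¹⁶ / (0.58)^2 = 1.5×10⁻¹⁵
s = 1.5×10⁻¹⁵ M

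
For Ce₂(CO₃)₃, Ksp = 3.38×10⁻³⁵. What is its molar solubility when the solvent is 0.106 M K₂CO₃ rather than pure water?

Ce₂(CO₃)₃(s) ⇌ 2 Ce³⁺(aq) + 3 CO₃²⁻(aq)
Let s be the solubility of Ce₂(CO₃)₃ here. The common ion gives [CO₃²⁻] ≈ 0.106 M, and [Ce³⁺] = 2s.
Ksp = [Ce³⁺]^2[CO₃²⁻]^3 = (2s)^2(0.106)^3
(2s)^2 = 3.38×10⁻³⁵ / (0.106)^3 = 2.84×10⁻³²
s = 8.42×10⁻¹⁷ M

8.42×10⁻¹⁷ M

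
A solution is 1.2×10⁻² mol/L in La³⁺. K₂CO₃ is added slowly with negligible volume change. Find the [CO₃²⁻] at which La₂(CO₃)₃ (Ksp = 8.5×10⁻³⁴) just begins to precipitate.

The threshold for precipitation is Q = Ksp.
La₂(CO₃)₃(s) ⇌ 2 La³⁺(aq) + 3 CO₃²⁻(aq)
Ksp = [La³⁺]^2[CO₃²⁻]^3 = [CO₃²⁻]^3(1.2×10⁻²)^2
[CO₃²⁻]^3 = 8.5×10⁻³⁴ / (1.2×10⁻²)^2 = 5.9×10⁻³⁰
[CO₃²⁻] = 1.8×10⁻¹⁰ mol/L

1.8×10⁻¹⁰ M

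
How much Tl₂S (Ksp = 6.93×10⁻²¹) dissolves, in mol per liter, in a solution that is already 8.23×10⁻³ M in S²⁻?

4.59×10⁻¹⁰ M

Tl₂S(s) ⇌ 2 Tl⁺(aq) + S²⁻(aq)
The solution already contains S²⁻ at 8.23×10⁻³ M. Let s be the molar solubility of Tl₂S.
[S²⁻] ≈ 8.23×10⁻³ M (common ion dominates); [Tl⁺] = 2s.
Ksp = [Tl⁺]^2[S²⁻] = (2s)^2(8.23×10⁻³)
(2s)^2 = 6.93×10⁻²¹ / (8.23×10⁻³) = 8.42×10⁻¹⁹
s = 4.59×10⁻¹⁰ M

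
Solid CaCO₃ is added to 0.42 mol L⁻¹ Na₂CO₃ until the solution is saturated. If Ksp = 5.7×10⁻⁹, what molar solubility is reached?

1.4×10⁻⁸ M

CaCO₃(s) ⇌ Ca²⁺(aq) + CO₃²⁻(aq)
CO₃²⁻ is already present at 0.42 mol L⁻¹. If s mol/L of CaCO₃ dissolves, [Ca²⁺] = s while [CO₃²⁻] ≈ 0.42 mol L⁻¹.
Ksp = [Ca²⁺][CO₃²⁻] = s(0.42)
s = 5.7×10⁻⁹ / (0.42) = 1.4×10⁻⁸
s = 1.4×10⁻⁸ mol L⁻¹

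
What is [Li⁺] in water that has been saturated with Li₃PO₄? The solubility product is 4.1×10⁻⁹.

Li₃PO₄(s) ⇌ 3 Li⁺(aq) + PO₄³⁻(aq)
For each mole of Li₃PO₄ that dissolves per liter, [Li⁺] = 3s and [PO₄³⁻] = s; let s denote this solubility.
Ksp = [Li⁺]^3[PO₄³⁻] = (3s)^3 · s = 27s^4 = 4.1×10⁻⁹
s = 3.5×10⁻³ M
[Li⁺] = 3s = 1.1×10⁻² M

1.1×10⁻² M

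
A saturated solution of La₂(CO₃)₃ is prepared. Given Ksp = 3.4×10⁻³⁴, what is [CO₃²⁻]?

La₂(CO₃)₃(s) ⇌ 2 La³⁺(aq) + 3 CO₃²⁻(aq)
Let s be the molar solubility. Then [La³⁺] = 2s and [CO₃²⁻] = 3s.
Ksp = [La³⁺]^2[CO₃²⁻]^3 = (2s)^2 · (3s)^3 = 108s^5 = 3.4×10⁻³⁴
s = 7.9×10⁻⁸ M
[CO₃²⁻] = 3s = 2.4×10⁻⁷ M

2.4×10⁻⁷ M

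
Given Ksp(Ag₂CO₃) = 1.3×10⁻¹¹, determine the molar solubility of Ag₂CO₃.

Ag₂CO₃(s) ⇌ 2 Ag⁺(aq) + CO₃²⁻(aq)
With molar solubility s: [Ag⁺] = 2s, [CO₃²⁻] = s.
Ksp = [Ag⁺]^2[CO₃²⁻] = (2s)^2 · s = 4s^3
4s^3 = 1.3×10⁻¹¹  ⇒  s^3 = 3.3×10⁻¹²
Taking the 3rd root, s = 1.5×10⁻⁴ M.

1.5×10⁻⁴ M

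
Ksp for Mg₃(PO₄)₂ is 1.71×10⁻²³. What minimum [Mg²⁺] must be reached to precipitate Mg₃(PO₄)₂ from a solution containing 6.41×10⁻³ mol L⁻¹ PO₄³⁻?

7.47×10⁻⁷ M

A salt starts to precipitate once the ion product Q reaches its Ksp.
Mg₃(PO₄)₂(s) ⇌ 3 Mg²⁺(aq) + 2 PO₄³⁻(aq)
Ksp = [Mg²⁺]^3[PO₄³⁻]^2 = [Mg²⁺]^3(6.41×10⁻³)^2
[Mg²⁺]^3 = 1.71×10⁻²³ / (6.41×10⁻³)^2 = 4.16×10⁻¹⁹
[Mg²⁺] = 7.47×10⁻⁷ mol L⁻¹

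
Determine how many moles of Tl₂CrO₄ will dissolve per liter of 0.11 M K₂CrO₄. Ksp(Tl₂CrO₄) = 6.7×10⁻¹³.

Tl₂CrO₄(s) ⇌ 2 Tl⁺(aq) + CrO₄²⁻(aq)
With CrO₄²⁻ already at 0.11 M and s small, take [CrO₄²⁻] ≈ 0.11 M and [Tl⁺] = 2s.
Ksp = [Tl⁺]^2[CrO₄²⁻] = (2s)^2(0.11)
(2s)^2 = 6.7×10⁻¹³ / (0.11) = 6.1×10⁻¹²
s = 1.2×10⁻⁶ M

1.2×10⁻⁶ M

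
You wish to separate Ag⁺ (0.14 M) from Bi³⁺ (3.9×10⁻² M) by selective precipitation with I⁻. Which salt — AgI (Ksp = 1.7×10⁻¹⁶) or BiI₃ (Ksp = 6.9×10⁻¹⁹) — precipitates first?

A salt starts to precipitate once the ion product Q reaches its Ksp.
For AgI: [I⁻] = (Ksp/[Ag⁺]) = 1.2×10⁻¹⁵ M
For BiI₃: [I⁻] = (Ksp/[Bi³⁺])^(1/3) = 2.6×10⁻⁶ M
AgI requires the lower [I⁻], so it precipitates first.

AgI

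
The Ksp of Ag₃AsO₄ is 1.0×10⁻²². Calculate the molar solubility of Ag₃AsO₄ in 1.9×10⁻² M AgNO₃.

1.5×10⁻¹⁷ M

Ag₃AsO₄(s) ⇌ 3 Ag⁺(aq) + AsO₄³⁻(aq)
The solution already contains Ag⁺ at 1.9×10⁻² M. Let s be the molar solubility of Ag₃AsO₄.
[Ag⁺] ≈ 1.9×10⁻² M (common ion dominates); [AsO₄³⁻] = s.
Ksp = [Ag⁺]^3[AsO₄³⁻] = (1.9×10⁻²)^3s
s = 1.0×10⁻²² / (1.9×10⁻²)^3 = 1.5×10⁻¹⁷
s = 1.5×10⁻¹⁷ M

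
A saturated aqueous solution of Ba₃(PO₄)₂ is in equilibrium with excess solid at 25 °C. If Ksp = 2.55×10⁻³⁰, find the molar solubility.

4.73×10⁻⁷ M

Ba₃(PO₄)₂(s) ⇌ 3 Ba²⁺(aq) + 2 PO₄³⁻(aq)
With molar solubility s: [Ba²⁺] = 3s, [PO₄³⁻] = 2s.
Ksp = [Ba²⁺]^3[PO₄³⁻]^2 = (3s)^3 · (2s)^2 = 108s^5
108s^5 = 2.55×10⁻³⁰  ⇒  s^5 = 2.36×10⁻³²
s = (2.36×10⁻³²)^(1/5) = 4.73×10⁻⁷ mol L⁻¹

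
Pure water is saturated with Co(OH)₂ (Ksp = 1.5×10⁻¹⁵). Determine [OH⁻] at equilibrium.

1.4×10⁻⁵ M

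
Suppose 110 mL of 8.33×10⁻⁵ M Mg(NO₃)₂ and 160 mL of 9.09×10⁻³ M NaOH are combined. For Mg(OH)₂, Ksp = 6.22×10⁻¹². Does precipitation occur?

The combined volume is 270 mL.
[Mg²⁺] = (8.33×10⁻⁵)(110)/270 = 3.39×10⁻⁵ M
[OH⁻] = (9.09×10⁻³)(160)/270 = 5.39×10⁻³ M
Q = [Mg²⁺][OH⁻]^2 = 9.85×10⁻¹⁰
Because Q > Ksp (9.85×10⁻¹⁰ vs 6.22×10⁻¹²), a precipitate of Mg(OH)₂ forms.

Yes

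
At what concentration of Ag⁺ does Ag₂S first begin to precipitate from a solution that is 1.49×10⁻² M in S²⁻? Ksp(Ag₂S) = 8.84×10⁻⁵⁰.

A salt starts to precipitate once the ion product Q reaches its Ksp.
Ag₂S(s) ⇌ 2 Ag⁺(aq) + S²⁻(aq)
Ksp = [Ag⁺]^2[S²⁻] = [Ag⁺]^2(1.49×10⁻²)
[Ag⁺]^2 = 8.84×10⁻⁵⁰ / (1.49×10⁻²) = 5.93×10⁻⁴⁸
[Ag⁺] = 2.44×10⁻²⁴ M

2.44×10⁻²⁴ M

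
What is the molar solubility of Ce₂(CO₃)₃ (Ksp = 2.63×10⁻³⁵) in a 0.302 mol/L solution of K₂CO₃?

Ce₂(CO₃)₃(s) ⇌ 2 Ce³⁺(aq) + 3 CO₃²⁻(aq)
With CO₃²⁻ already at 0.302 mol/L and s small, take [CO₃²⁻] ≈ 0.302 mol/L and [Ce³⁺] = 2s.
Ksp = [Ce³⁺]^2[CO₃²⁻]^3 = (2s)^2(0.302)^3
(2s)^2 = 2.63×10⁻³⁵ / (0.302)^3 = 9.55×10⁻³⁴
s = 1.55×10⁻¹⁷ mol/L

1.55×10⁻¹⁷ M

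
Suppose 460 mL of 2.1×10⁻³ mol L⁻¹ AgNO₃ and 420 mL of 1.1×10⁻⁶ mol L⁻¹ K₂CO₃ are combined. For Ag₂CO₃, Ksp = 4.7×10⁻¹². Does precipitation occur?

Total volume after mixing = 460 + 420 = 880 mL.
[Ag⁺] = (2.1×10⁻³)(460)/880 = 1.1×10⁻³ mol L⁻¹
[CO₃²⁻] = (1.1×10⁻⁶)(420)/880 = 5.3×10⁻⁷ mol L⁻¹
Q = [Ag⁺]^2[CO₃²⁻] = 6.3×10⁻¹³
Since Q (6.3×10⁻¹³) is less than Ksp (4.7×10⁻¹²), no Ag₂CO₃ precipitates.

No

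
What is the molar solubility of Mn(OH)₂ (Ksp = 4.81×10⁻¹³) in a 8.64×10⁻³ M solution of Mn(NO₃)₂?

3.73×10⁻⁶ M

Mn(OH)₂(s) ⇌ Mn²⁺(aq) + 2 OH⁻(aq)
The solution already contains Mn²⁺ at 8.64×10⁻³ M. Let s be the molar solubility of Mn(OH)₂.
[Mn²⁺] ≈ 8.64×10⁻³ M (common ion dominates); [OH⁻] = 2s.
Ksp = [Mn²⁺][OH⁻]^2 = (8.64×10⁻³)(2s)^2
(2s)^2 = 4.81×10⁻¹³ / (8.64×10⁻³) = 5.57×10⁻¹¹
s = 3.73×10⁻⁶ M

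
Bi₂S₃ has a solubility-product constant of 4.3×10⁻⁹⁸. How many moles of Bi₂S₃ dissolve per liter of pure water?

1.3×10⁻²⁰ M

Bi₂S₃(s) ⇌ 2 Bi³⁺(aq) + 3 S²⁻(aq)
For each mole of Bi₂S₃ that dissolves per liter, [Bi³⁺] = 2s and [S²⁻] = 3s; let s denote this solubility.
Ksp = [Bi³⁺]^2[S²⁻]^3 = (2s)^2 · (3s)^3 = 108s^5
108s^5 = 4.3×10⁻⁹⁸  ⇒  s^5 = 4.0×10⁻¹⁰⁰
s = 1.3×10⁻²⁰ mol/L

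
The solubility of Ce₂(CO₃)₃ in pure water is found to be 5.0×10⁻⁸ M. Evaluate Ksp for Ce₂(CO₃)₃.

Ksp = 3.4×10⁻³⁵

Ce₂(CO₃)₃(s) ⇌ 2 Ce³⁺(aq) + 3 CO₃²⁻(aq)
With molar solubility s: [Ce³⁺] = 2s, [CO₃²⁻] = 3s.
Ksp = [Ce³⁺]^2[CO₃²⁻]^3 = (2s)^2 · (3s)^3 = 108s^5
Ksp = 108 × (5.0×10⁻⁸)^5 = 3.4×10⁻³⁵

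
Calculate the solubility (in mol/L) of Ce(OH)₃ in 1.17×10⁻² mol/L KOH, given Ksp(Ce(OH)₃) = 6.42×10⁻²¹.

4.01×10⁻¹⁵ M

Ce(OH)₃(s) ⇌ Ce³⁺(aq) + 3 OH⁻(aq)
With OH⁻ already at 1.17×10⁻² mol/L and s small, take [OH⁻] ≈ 1.17×10⁻² mol/L and [Ce³⁺] = s.
Ksp = [Ce³⁺][OH⁻]^3 = s(1.17×10⁻²)^3
s = 6.42×10⁻²¹ / (1.17×10⁻²)^3 = 4.01×10⁻¹⁵
s = 4.01×10⁻¹⁵ mol/L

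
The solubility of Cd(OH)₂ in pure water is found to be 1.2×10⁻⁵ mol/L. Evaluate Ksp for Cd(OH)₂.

Ksp = 6.9×10⁻¹⁵

Cd(OH)₂(s) ⇌ Cd²⁺(aq) + 2 OH⁻(aq)
With molar solubility s: [Cd²⁺] = s, [OH⁻] = 2s.
Ksp = [Cd²⁺][OH⁻]^2 = s · (2s)^2 = 4s^3
Ksp = 4 × (1.2×10⁻⁵)^3 = 6.9×10⁻¹⁵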